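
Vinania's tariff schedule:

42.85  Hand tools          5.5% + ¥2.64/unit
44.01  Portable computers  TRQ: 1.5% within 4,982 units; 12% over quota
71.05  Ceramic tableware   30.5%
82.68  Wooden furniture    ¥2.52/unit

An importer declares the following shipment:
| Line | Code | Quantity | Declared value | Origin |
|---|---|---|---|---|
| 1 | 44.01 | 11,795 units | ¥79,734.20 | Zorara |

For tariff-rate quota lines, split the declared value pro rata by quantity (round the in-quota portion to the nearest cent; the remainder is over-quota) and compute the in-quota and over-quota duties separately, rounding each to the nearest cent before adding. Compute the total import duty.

Line 1 (44.01, Zorara, 11,795 units, ¥79,734.20):
Code 44.01 is under a tariff-rate quota (threshold 4,982 units). In-quota: 4,982 units at 1.5%; over-quota: 6,813 units at 12%.
Pro-rata value split: in-quota = ¥79,734.20 × 4,982/11,795 = ¥33,678.32; over-quota = ¥79,734.20 − ¥33,678.32 = ¥46,055.88.
In-quota duty = ¥33,678.32 × 1.5% = ¥505.17. Over-quota duty = ¥46,055.88 × 12% = ¥5,526.71.
Line duty = ¥505.17 + ¥5,526.71 = ¥6,031.88.

¥6,031.88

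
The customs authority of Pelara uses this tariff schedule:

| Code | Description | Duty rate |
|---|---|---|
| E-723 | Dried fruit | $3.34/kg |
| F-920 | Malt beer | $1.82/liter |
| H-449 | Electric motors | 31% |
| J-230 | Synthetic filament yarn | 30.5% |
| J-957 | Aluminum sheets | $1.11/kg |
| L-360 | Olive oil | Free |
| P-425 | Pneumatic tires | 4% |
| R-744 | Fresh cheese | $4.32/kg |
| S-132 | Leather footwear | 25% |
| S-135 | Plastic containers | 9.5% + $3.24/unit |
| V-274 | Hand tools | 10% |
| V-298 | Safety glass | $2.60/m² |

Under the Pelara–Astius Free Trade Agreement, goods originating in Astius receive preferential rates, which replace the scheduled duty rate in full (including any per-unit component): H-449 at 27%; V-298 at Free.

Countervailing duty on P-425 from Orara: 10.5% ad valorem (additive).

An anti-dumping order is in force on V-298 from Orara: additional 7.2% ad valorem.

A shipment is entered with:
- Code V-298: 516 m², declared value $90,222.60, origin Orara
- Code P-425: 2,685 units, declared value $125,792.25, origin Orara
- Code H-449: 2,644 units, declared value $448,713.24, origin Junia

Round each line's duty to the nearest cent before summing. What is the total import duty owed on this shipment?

Line 1 (V-298, Orara, 516 m², $90,222.60):
Base rate for V-298 is $2.60/m².
V-298 has an FTA preferential rate, but origin Orara is not Astius; base rate stands.
Additional duty on V-298 from Orara: +7.2% ad valorem. Applied ad valorem rate = 7.2%.
Duty = $90,222.60 × 7.2% + 516 × $2.60 = $7,837.63.
Line 2 (P-425, Orara, 2,685 units, $125,792.25):
Base rate for P-425 is 4%.
Additional duty on P-425 from Orara: +10.5%. Applied ad valorem rate: 4% + 10.5% = 14.5%.
Duty = $125,792.25 × 14.5% = $18,239.88.
Line 3 (H-449, Junia, 2,644 units, $448,713.24):
Base rate for H-449 is 31%.
H-449 has an FTA preferential rate, but origin Junia is not Astius; base rate stands.
Duty = $448,713.24 × 31% = $139,101.10.
Total = $7,837.63 + $18,239.88 + $139,101.10 = $165,178.61.

$165,178.61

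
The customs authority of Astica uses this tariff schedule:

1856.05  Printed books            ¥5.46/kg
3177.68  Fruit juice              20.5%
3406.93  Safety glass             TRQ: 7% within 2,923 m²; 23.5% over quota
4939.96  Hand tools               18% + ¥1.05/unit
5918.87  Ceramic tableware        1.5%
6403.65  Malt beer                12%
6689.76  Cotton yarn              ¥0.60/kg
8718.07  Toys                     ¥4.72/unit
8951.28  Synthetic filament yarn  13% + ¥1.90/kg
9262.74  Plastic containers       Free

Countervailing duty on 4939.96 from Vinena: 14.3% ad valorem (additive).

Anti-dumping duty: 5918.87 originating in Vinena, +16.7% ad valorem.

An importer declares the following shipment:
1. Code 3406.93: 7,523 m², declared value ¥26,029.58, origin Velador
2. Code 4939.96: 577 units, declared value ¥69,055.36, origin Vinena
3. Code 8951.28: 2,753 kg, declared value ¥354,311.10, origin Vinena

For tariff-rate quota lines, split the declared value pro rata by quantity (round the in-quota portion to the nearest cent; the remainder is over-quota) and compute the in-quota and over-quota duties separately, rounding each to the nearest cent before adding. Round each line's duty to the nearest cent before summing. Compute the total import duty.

Line 1 (3406.93, Velador, 7,523 m², ¥26,029.58):
Code 3406.93 is under a tariff-rate quota (threshold 2,923 m²). In-quota: 2,923 m² at 7%; over-quota: 4,600 m² at 23.5%.
Pro-rata value split: in-quota = ¥26,029.58 × 2,923/7,523 = ¥10,113.58; over-quota = ¥26,029.58 − ¥10,113.58 = ¥15,916.00.
In-quota duty = ¥10,113.58 × 7% = ¥707.95. Over-quota duty = ¥15,916.00 × 23.5% = ¥3,740.26.
Line duty = ¥707.95 + ¥3,740.26 = ¥4,448.21.
Line 2 (4939.96, Vinena, 577 units, ¥69,055.36):
Base rate for 4939.96 is 18% + ¥1.05/unit.
Additional duty on 4939.96 from Vinena: +14.3%. Applied ad valorem rate: 18% + 14.3% = 32.3%.
Duty = ¥69,055.36 × 32.3% + 577 × ¥1.05 = ¥22,910.73.
Line 3 (8951.28, Vinena, 2,753 kg, ¥354,311.10):
Base rate for 8951.28 is 13% + ¥1.90/kg.
Duty = ¥354,311.10 × 13% + 2,753 × ¥1.90 = ¥51,291.14.
Total = ¥4,448.21 + ¥22,910.73 + ¥51,291.14 = ¥78,650.08.

¥78,650.08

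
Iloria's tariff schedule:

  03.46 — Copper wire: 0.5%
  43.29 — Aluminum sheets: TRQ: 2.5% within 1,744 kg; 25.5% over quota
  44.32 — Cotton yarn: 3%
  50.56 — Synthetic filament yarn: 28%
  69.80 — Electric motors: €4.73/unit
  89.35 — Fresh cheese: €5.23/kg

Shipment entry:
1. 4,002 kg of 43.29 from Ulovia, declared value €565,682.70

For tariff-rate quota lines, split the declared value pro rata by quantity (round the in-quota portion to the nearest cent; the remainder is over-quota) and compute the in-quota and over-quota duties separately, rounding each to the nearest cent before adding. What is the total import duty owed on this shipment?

€87,550.78

Line 1 (43.29, Ulovia, 4,002 kg, €565,682.70):
Code 43.29 is under a tariff-rate quota (threshold 1,744 kg). In-quota: 1,744 kg at 2.5%; over-quota: 2,258 kg at 25.5%.
Pro-rata value split: in-quota = €565,682.70 × 1,744/4,002 = €246,514.40; over-quota = €565,682.70 − €246,514.40 = €319,168.30.
In-quota duty = €246,514.40 × 2.5% = €6,162.86. Over-quota duty = €319,168.30 × 25.5% = €81,387.92.
Line duty = €6,162.86 + €81,387.92 = €87,550.78.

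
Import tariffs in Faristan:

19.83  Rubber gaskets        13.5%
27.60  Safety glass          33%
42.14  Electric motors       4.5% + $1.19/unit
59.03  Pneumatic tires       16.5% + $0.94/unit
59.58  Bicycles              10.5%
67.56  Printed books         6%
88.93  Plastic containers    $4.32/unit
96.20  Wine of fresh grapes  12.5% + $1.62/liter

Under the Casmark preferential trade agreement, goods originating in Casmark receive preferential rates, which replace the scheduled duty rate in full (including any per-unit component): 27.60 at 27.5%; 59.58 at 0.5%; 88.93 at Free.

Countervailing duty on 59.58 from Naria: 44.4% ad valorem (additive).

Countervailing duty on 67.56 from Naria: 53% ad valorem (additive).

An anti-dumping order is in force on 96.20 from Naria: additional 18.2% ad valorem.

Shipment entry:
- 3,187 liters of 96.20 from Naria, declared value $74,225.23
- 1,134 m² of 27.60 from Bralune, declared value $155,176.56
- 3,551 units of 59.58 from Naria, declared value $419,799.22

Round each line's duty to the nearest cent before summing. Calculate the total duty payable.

Line 1 (96.20, Naria, 3,187 liters, $74,225.23):
Base rate for 96.20 is 12.5% + $1.62/liter.
Additional duty on 96.20 from Naria: +18.2%. Applied ad valorem rate: 12.5% + 18.2% = 30.7%.
Duty = $74,225.23 × 30.7% + 3,187 × $1.62 = $27,950.09.
Line 2 (27.60, Bralune, 1,134 m², $155,176.56):
Base rate for 27.60 is 33%.
27.60 has an FTA preferential rate, but origin Bralune is not Casmark; base rate stands.
Duty = $155,176.56 × 33% = $51,208.26.
Line 3 (59.58, Naria, 3,551 units, $419,799.22):
Base rate for 59.58 is 10.5%.
59.58 has an FTA preferential rate, but origin Naria is not Casmark; base rate stands.
Additional duty on 59.58 from Naria: +44.4%. Applied ad valorem rate: 10.5% + 44.4% = 54.9%.
Duty = $419,799.22 × 54.9% = $230,469.77.
Total = $27,950.09 + $51,208.26 + $230,469.77 = $309,628.12.

$309,628.12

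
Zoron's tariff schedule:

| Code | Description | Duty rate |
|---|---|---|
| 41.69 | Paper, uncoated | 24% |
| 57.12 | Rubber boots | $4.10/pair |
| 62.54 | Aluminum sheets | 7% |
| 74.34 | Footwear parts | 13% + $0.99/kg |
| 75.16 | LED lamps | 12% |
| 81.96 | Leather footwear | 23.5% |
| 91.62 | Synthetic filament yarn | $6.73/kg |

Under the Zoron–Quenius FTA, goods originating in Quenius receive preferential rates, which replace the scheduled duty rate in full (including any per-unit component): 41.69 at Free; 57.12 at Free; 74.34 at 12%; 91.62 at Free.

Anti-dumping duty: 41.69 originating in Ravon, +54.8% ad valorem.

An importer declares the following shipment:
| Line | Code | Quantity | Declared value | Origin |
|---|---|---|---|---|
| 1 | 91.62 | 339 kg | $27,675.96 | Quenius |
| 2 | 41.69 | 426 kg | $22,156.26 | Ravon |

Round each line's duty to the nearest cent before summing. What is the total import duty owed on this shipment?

$17,459.13

Line 1 (91.62, Quenius, 339 kg, $27,675.96):
Base rate for 91.62 is $6.73/kg.
Origin Quenius qualifies under the Zoron–Quenius agreement and 91.62 is covered: preferential rate Free applies instead.
Duty = $27,675.96 × 0% = $0.00.
Line 2 (41.69, Ravon, 426 kg, $22,156.26):
Base rate for 41.69 is 24%.
41.69 has an FTA preferential rate, but origin Ravon is not Quenius; base rate stands.
Additional duty on 41.69 from Ravon: +54.8%. Applied ad valorem rate: 24% + 54.8% = 78.8%.
Duty = $22,156.26 × 78.8% = $17,459.13.
Total = $0.00 + $17,459.13 = $17,459.13.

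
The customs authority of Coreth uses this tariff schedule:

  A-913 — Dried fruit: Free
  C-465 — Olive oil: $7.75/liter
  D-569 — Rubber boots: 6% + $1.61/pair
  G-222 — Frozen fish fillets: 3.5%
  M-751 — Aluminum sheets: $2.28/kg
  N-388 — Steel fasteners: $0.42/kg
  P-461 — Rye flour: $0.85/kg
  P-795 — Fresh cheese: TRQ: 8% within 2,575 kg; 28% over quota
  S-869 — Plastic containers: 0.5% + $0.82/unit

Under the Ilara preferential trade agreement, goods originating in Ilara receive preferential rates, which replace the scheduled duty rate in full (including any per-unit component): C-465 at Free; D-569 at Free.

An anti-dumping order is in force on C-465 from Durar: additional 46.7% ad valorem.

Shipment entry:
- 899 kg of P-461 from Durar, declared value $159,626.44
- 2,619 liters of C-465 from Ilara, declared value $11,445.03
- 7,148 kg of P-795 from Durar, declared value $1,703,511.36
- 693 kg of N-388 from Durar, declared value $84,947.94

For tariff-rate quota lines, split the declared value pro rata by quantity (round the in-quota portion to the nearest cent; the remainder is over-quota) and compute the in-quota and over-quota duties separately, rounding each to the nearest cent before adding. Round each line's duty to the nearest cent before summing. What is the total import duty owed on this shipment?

$355,303.59

Line 1 (P-461, Durar, 899 kg, $159,626.44):
Base rate for P-461 is $0.85/kg.
Duty = 899 × $0.85 = $764.15.
Line 2 (C-465, Ilara, 2,619 liters, $11,445.03):
Base rate for C-465 is $7.75/liter.
Origin Ilara qualifies under the Coreth–Ilara agreement and C-465 is covered: preferential rate Free applies instead.
The additional-duty order on C-465 targets Durar, not Ilara; it does not apply.
Duty = $11,445.03 × 0% = $0.00.
Line 3 (P-795, Durar, 7,148 kg, $1,703,511.36):
Code P-795 is under a tariff-rate quota (threshold 2,575 kg). In-quota: 2,575 kg at 8%; over-quota: 4,573 kg at 28%.
Pro-rata value split: in-quota = $1,703,511.36 × 2,575/7,148 = $613,674.00; over-quota = $1,703,511.36 − $613,674.00 = $1,089,837.36.
In-quota duty = $613,674.00 × 8% = $49,093.92. Over-quota duty = $1,089,837.36 × 28% = $305,154.46.
Line duty = $49,093.92 + $305,154.46 = $354,248.38.
Line 4 (N-388, Durar, 693 kg, $84,947.94):
Base rate for N-388 is $0.42/kg.
Duty = 693 × $0.42 = $291.06.
Total = $764.15 + $0.00 + $354,248.38 + $291.06 = $355,303.59.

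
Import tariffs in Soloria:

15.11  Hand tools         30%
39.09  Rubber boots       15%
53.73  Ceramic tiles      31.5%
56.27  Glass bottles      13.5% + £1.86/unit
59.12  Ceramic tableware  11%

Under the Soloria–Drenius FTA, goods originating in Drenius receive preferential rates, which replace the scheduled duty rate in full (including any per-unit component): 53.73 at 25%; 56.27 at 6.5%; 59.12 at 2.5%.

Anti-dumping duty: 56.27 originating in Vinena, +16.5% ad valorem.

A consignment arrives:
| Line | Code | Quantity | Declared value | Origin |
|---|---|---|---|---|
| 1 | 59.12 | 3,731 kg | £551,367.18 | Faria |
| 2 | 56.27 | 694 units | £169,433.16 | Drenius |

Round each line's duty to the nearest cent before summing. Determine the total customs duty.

Line 1 (59.12, Faria, 3,731 kg, £551,367.18):
Base rate for 59.12 is 11%.
59.12 has an FTA preferential rate, but origin Faria is not Drenius; base rate stands.
Duty = £551,367.18 × 11% = £60,650.39.
Line 2 (56.27, Drenius, 694 units, £169,433.16):
Base rate for 56.27 is 13.5% + £1.86/unit.
Origin Drenius qualifies under the Soloria–Drenius agreement and 56.27 is covered: preferential rate 6.5% applies instead.
The additional-duty order on 56.27 targets Vinena, not Drenius; it does not apply.
Duty = £169,433.16 × 6.5% = £11,013.16.
Total = £60,650.39 + £11,013.16 = £71,663.55.

£71,663.55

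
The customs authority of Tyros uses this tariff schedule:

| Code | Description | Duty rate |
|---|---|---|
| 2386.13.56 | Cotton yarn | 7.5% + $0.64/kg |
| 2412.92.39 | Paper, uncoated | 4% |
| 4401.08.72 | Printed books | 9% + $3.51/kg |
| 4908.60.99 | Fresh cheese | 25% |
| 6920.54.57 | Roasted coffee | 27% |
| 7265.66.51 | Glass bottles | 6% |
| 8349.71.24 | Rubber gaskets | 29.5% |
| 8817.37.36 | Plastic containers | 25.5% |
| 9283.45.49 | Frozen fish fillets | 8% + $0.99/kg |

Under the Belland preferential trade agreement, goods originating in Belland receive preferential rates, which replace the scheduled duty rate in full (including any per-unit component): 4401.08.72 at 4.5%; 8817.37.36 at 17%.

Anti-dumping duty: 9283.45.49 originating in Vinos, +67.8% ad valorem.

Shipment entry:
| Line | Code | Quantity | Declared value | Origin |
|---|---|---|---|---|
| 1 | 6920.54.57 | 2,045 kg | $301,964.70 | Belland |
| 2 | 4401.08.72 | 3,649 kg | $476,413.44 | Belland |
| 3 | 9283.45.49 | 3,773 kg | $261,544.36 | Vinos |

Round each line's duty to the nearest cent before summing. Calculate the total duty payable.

$304,954.96

Line 1 (6920.54.57, Belland, 2,045 kg, $301,964.70):
Base rate for 6920.54.57 is 27%.
Origin Belland is the FTA partner but 6920.54.57 is not on the preference list; base rate stands.
Duty = $301,964.70 × 27% = $81,530.47.
Line 2 (4401.08.72, Belland, 3,649 kg, $476,413.44):
Base rate for 4401.08.72 is 9% + $3.51/kg.
Origin Belland qualifies under the Tyros–Belland agreement and 4401.08.72 is covered: preferential rate 4.5% applies instead.
Duty = $476,413.44 × 4.5% = $21,438.60.
Line 3 (9283.45.49, Vinos, 3,773 kg, $261,544.36):
Base rate for 9283.45.49 is 8% + $0.99/kg.
Additional duty on 9283.45.49 from Vinos: +67.8%. Applied ad valorem rate: 8% + 67.8% = 75.8%.
Duty = $261,544.36 × 75.8% + 3,773 × $0.99 = $201,985.89.
Total = $81,530.47 + $21,438.60 + $201,985.89 = $304,954.96.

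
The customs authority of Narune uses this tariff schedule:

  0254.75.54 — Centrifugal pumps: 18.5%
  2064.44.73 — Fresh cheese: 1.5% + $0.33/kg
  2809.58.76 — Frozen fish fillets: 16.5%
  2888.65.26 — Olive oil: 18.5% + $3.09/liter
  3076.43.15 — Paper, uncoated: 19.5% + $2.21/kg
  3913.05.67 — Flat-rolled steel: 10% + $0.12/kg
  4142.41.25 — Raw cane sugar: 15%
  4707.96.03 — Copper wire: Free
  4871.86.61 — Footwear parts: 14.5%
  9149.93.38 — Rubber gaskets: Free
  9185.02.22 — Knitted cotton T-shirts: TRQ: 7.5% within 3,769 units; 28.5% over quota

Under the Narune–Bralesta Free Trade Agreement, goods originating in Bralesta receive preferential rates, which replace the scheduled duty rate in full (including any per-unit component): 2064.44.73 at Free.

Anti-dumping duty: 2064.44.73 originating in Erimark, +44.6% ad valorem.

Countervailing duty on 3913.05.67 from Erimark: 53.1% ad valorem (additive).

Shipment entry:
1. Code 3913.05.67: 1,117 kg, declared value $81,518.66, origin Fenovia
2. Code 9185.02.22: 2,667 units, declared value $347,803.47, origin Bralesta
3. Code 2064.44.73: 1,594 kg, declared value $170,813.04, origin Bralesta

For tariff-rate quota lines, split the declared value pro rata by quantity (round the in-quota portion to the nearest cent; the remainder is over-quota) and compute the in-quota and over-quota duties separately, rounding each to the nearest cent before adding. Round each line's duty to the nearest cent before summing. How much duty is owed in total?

$34,371.17

Line 1 (3913.05.67, Fenovia, 1,117 kg, $81,518.66):
Base rate for 3913.05.67 is 10% + $0.12/kg.
The additional-duty order on 3913.05.67 targets Erimark, not Fenovia; it does not apply.
Duty = $81,518.66 × 10% + 1,117 × $0.12 = $8,285.91.
Line 2 (9185.02.22, Bralesta, 2,667 units, $347,803.47):
Code 9185.02.22 is under a tariff-rate quota (threshold 3,769 units). Quantity 2,667 units is within the quota, so the in-quota rate 7.5% applies to the full value.
Duty = $347,803.47 × 7.5% = $26,085.26.
Line 3 (2064.44.73, Bralesta, 1,594 kg, $170,813.04):
Base rate for 2064.44.73 is 1.5% + $0.33/kg.
Origin Bralesta qualifies under the Narune–Bralesta agreement and 2064.44.73 is covered: preferential rate Free applies instead.
The additional-duty order on 2064.44.73 targets Erimark, not Bralesta; it does not apply.
Duty = $170,813.04 × 0% = $0.00.
Total = $8,285.91 + $26,085.26 + $0.00 = $34,371.17.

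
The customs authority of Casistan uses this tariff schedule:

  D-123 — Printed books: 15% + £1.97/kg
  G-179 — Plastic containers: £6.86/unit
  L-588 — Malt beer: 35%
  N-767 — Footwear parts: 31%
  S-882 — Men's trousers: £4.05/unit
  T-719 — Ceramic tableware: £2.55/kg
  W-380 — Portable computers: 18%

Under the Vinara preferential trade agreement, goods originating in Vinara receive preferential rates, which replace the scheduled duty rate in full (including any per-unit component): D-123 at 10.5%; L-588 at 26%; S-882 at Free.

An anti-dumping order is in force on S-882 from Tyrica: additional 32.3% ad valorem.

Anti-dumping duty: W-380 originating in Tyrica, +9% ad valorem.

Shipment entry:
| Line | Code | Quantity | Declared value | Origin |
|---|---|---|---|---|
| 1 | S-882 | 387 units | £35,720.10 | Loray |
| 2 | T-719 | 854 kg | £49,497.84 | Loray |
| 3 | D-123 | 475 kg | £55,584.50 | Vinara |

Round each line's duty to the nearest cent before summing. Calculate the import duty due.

£9,581.42

Line 1 (S-882, Loray, 387 units, £35,720.10):
Base rate for S-882 is £4.05/unit.
S-882 has an FTA preferential rate, but origin Loray is not Vinara; base rate stands.
The additional-duty order on S-882 targets Tyrica, not Loray; it does not apply.
Duty = 387 × £4.05 = £1,567.35.
Line 2 (T-719, Loray, 854 kg, £49,497.84):
Base rate for T-719 is £2.55/kg.
Duty = 854 × £2.55 = £2,177.70.
Line 3 (D-123, Vinara, 475 kg, £55,584.50):
Base rate for D-123 is 15% + £1.97/kg.
Origin Vinara qualifies under the Casistan–Vinara agreement and D-123 is covered: preferential rate 10.5% applies instead.
Duty = £55,584.50 × 10.5% = £5,836.37.
Total = £1,567.35 + £2,177.70 + £5,836.37 = £9,581.42.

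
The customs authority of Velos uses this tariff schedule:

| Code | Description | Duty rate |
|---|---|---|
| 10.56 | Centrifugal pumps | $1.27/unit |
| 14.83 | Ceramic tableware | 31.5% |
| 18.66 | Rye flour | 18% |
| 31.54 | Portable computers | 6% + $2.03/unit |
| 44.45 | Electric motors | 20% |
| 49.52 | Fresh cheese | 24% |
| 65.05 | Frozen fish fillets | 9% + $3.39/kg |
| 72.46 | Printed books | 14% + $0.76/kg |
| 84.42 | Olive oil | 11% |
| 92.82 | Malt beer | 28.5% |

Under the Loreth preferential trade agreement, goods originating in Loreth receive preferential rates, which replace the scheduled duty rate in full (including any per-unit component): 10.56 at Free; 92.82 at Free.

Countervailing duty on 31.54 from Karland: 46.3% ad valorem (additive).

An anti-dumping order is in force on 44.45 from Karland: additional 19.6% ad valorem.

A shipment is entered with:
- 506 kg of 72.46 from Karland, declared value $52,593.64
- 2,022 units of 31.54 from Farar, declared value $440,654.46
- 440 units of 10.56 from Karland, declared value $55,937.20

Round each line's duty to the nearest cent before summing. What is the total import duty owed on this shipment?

Line 1 (72.46, Karland, 506 kg, $52,593.64):
Base rate for 72.46 is 14% + $0.76/kg.
Duty = $52,593.64 × 14% + 506 × $0.76 = $7,747.67.
Line 2 (31.54, Farar, 2,022 units, $440,654.46):
Base rate for 31.54 is 6% + $2.03/unit.
The additional-duty order on 31.54 targets Karland, not Farar; it does not apply.
Duty = $440,654.46 × 6% + 2,022 × $2.03 = $30,543.93.
Line 3 (10.56, Karland, 440 units, $55,937.20):
Base rate for 10.56 is $1.27/unit.
10.56 has an FTA preferential rate, but origin Karland is not Loreth; base rate stands.
Duty = 440 × $1.27 = $558.80.
Total = $7,747.67 + $30,543.93 + $558.80 = $38,850.40.

$38,850.40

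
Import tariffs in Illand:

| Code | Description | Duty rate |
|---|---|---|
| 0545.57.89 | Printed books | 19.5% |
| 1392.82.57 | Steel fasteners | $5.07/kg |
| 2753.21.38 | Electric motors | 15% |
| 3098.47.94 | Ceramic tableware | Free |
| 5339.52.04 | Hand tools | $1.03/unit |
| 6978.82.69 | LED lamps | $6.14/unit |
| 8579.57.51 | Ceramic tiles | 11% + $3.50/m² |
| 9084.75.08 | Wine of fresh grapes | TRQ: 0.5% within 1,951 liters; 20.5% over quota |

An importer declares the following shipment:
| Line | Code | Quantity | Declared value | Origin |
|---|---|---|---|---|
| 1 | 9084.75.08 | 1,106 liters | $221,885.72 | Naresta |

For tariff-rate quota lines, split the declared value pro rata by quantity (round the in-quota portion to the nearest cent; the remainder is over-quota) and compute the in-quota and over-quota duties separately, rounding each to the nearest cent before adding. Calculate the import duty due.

Line 1 (9084.75.08, Naresta, 1,106 liters, $221,885.72):
Code 9084.75.08 is under a tariff-rate quota (threshold 1,951 liters). Quantity 1,106 liters is within the quota, so the in-quota rate 0.5% applies to the full value.
Duty = $221,885.72 × 0.5% = $1,109.43.

$1,109.43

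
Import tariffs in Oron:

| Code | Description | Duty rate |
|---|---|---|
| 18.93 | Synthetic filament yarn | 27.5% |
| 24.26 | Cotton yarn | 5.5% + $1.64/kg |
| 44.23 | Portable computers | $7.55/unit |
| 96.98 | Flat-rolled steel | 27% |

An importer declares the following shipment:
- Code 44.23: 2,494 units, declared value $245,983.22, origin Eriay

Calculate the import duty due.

$18,829.70

Line 1 (44.23, Eriay, 2,494 units, $245,983.22):
Base rate for 44.23 is $7.55/unit.
Duty = 2,494 × $7.55 = $18,829.70.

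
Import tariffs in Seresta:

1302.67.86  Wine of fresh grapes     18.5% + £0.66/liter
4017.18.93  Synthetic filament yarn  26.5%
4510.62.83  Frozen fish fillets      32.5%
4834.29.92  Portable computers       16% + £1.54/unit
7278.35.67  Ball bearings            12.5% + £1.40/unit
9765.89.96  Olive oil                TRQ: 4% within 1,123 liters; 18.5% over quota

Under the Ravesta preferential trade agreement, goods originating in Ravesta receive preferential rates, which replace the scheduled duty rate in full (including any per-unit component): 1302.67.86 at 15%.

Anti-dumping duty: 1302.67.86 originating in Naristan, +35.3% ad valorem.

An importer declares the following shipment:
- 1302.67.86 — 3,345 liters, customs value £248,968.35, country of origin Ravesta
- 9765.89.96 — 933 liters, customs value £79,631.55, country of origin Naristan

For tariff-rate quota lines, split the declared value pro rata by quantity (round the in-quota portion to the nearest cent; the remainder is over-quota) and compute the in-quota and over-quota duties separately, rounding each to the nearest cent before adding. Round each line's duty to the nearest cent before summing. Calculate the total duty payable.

Line 1 (1302.67.86, Ravesta, 3,345 liters, £248,968.35):
Base rate for 1302.67.86 is 18.5% + £0.66/liter.
Origin Ravesta qualifies under the Seresta–Ravesta agreement and 1302.67.86 is covered: preferential rate 15% applies instead.
The additional-duty order on 1302.67.86 targets Naristan, not Ravesta; it does not apply.
Duty = £248,968.35 × 15% = £37,345.25.
Line 2 (9765.89.96, Naristan, 933 liters, £79,631.55):
Code 9765.89.96 is under a tariff-rate quota (threshold 1,123 liters). Quantity 933 liters is within the quota, so the in-quota rate 4% applies to the full value.
Duty = £79,631.55 × 4% = £3,185.26.
Total = £37,345.25 + £3,185.26 = £40,530.51.

£40,530.51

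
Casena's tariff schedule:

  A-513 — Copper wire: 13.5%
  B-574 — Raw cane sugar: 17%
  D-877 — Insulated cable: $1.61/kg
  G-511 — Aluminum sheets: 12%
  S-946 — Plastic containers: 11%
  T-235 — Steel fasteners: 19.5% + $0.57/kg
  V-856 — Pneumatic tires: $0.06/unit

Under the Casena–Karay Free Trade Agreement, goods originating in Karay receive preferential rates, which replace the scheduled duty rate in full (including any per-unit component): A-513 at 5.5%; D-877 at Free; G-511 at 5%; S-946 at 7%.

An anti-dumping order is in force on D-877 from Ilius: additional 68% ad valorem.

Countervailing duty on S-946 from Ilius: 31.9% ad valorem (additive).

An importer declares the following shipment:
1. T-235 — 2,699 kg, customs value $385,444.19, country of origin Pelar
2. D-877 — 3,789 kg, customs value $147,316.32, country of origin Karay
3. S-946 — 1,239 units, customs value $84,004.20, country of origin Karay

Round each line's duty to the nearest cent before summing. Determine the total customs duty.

$82,580.34

Line 1 (T-235, Pelar, 2,699 kg, $385,444.19):
Base rate for T-235 is 19.5% + $0.57/kg.
Duty = $385,444.19 × 19.5% + 2,699 × $0.57 = $76,700.05.
Line 2 (D-877, Karay, 3,789 kg, $147,316.32):
Base rate for D-877 is $1.61/kg.
Origin Karay qualifies under the Casena–Karay agreement and D-877 is covered: preferential rate Free applies instead.
The additional-duty order on D-877 targets Ilius, not Karay; it does not apply.
Duty = $147,316.32 × 0% = $0.00.
Line 3 (S-946, Karay, 1,239 units, $84,004.20):
Base rate for S-946 is 11%.
Origin Karay qualifies under the Casena–Karay agreement and S-946 is covered: preferential rate 7% applies instead.
The additional-duty order on S-946 targets Ilius, not Karay; it does not apply.
Duty = $84,004.20 × 7% = $5,880.29.
Total = $76,700.05 + $0.00 + $5,880.29 = $82,580.34.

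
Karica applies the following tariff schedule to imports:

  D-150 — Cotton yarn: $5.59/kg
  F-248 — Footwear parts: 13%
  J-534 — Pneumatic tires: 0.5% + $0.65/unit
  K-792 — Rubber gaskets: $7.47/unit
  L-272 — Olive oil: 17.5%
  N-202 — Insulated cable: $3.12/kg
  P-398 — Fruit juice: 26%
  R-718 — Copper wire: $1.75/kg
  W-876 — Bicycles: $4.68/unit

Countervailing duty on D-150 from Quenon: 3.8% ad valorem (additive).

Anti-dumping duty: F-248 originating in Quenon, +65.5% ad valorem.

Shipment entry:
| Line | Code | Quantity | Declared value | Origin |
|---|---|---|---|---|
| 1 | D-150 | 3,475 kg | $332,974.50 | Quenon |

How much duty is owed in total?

Line 1 (D-150, Quenon, 3,475 kg, $332,974.50):
Base rate for D-150 is $5.59/kg.
Additional duty on D-150 from Quenon: +3.8% ad valorem. Applied ad valorem rate = 3.8%.
Duty = $332,974.50 × 3.8% + 3,475 × $5.59 = $32,078.28.

$32,078.28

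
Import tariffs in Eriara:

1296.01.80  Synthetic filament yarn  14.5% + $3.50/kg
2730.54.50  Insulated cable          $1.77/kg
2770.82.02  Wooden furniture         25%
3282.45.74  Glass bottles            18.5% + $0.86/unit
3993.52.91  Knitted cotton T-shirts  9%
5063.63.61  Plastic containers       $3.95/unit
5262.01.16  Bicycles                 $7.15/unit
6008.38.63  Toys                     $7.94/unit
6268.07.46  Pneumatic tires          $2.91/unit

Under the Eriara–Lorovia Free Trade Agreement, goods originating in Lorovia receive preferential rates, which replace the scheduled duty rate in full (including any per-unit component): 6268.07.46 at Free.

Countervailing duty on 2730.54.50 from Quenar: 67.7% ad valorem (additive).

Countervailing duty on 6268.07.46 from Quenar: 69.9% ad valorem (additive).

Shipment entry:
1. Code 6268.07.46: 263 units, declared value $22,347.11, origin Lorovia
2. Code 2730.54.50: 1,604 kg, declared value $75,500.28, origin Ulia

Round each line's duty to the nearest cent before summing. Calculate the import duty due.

Line 1 (6268.07.46, Lorovia, 263 units, $22,347.11):
Base rate for 6268.07.46 is $2.91/unit.
Origin Lorovia qualifies under the Eriara–Lorovia agreement and 6268.07.46 is covered: preferential rate Free applies instead.
The additional-duty order on 6268.07.46 targets Quenar, not Lorovia; it does not apply.
Duty = $22,347.11 × 0% = $0.00.
Line 2 (2730.54.50, Ulia, 1,604 kg, $75,500.28):
Base rate for 2730.54.50 is $1.77/kg.
The additional-duty order on 2730.54.50 targets Quenar, not Ulia; it does not apply.
Duty = 1,604 × $1.77 = $2,839.08.
Total = $0.00 + $2,839.08 = $2,839.08.

$2,839.08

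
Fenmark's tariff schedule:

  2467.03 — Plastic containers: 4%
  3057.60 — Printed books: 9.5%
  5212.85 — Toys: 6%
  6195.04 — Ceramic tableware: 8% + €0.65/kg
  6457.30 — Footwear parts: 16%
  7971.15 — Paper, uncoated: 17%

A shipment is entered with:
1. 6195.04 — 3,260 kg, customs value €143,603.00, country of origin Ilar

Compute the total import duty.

€13,607.24

Line 1 (6195.04, Ilar, 3,260 kg, €143,603.00):
Base rate for 6195.04 is 8% + €0.65/kg.
Duty = €143,603.00 × 8% + 3,260 × €0.65 = €13,607.24.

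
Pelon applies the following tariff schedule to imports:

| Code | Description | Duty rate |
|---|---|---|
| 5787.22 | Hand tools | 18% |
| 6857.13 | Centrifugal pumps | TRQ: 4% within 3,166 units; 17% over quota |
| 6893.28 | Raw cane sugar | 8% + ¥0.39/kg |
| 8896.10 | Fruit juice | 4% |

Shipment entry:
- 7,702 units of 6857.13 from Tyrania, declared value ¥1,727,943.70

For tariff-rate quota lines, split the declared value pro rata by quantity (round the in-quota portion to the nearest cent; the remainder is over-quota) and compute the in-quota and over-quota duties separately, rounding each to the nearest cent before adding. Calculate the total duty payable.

Line 1 (6857.13, Tyrania, 7,702 units, ¥1,727,943.70):
Code 6857.13 is under a tariff-rate quota (threshold 3,166 units). In-quota: 3,166 units at 4%; over-quota: 4,536 units at 17%.
Pro-rata value split: in-quota = ¥1,727,943.70 × 3,166/7,702 = ¥710,292.10; over-quota = ¥1,727,943.70 − ¥710,292.10 = ¥1,017,651.60.
In-quota duty = ¥710,292.10 × 4% = ¥28,411.68. Over-quota duty = ¥1,017,651.60 × 17% = ¥173,000.77.
Line duty = ¥28,411.68 + ¥173,000.77 = ¥201,412.45.

¥201,412.45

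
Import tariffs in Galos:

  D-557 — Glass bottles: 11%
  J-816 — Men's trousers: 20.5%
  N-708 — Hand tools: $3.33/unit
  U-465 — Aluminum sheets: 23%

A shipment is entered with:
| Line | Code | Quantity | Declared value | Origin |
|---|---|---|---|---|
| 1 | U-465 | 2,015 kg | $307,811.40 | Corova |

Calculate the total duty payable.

Line 1 (U-465, Corova, 2,015 kg, $307,811.40):
Base rate for U-465 is 23%.
Duty = $307,811.40 × 23% = $70,796.62.

$70,796.62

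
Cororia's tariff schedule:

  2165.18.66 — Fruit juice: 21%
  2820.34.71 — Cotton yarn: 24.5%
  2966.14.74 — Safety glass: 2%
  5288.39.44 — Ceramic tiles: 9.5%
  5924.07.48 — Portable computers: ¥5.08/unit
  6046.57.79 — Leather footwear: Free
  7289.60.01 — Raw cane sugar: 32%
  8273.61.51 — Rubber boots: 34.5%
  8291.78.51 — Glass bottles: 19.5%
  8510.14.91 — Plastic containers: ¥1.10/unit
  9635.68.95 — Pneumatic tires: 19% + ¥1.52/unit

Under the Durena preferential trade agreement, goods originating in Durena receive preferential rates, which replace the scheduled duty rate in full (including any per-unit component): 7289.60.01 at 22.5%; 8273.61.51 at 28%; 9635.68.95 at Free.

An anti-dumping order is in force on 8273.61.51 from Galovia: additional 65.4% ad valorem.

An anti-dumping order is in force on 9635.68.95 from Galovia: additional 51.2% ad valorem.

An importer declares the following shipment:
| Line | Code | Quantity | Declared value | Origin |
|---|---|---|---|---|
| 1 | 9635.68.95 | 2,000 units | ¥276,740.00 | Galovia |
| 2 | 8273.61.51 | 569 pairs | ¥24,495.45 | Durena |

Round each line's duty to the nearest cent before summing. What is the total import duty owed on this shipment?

¥204,170.21

Line 1 (9635.68.95, Galovia, 2,000 units, ¥276,740.00):
Base rate for 9635.68.95 is 19% + ¥1.52/unit.
9635.68.95 has an FTA preferential rate, but origin Galovia is not Durena; base rate stands.
Additional duty on 9635.68.95 from Galovia: +51.2%. Applied ad valorem rate: 19% + 51.2% = 70.2%.
Duty = ¥276,740.00 × 70.2% + 2,000 × ¥1.52 = ¥197,311.48.
Line 2 (8273.61.51, Durena, 569 pairs, ¥24,495.45):
Base rate for 8273.61.51 is 34.5%.
Origin Durena qualifies under the Cororia–Durena agreement and 8273.61.51 is covered: preferential rate 28% applies instead.
The additional-duty order on 8273.61.51 targets Galovia, not Durena; it does not apply.
Duty = ¥24,495.45 × 28% = ¥6,858.73.
Total = ¥197,311.48 + ¥6,858.73 = ¥204,170.21.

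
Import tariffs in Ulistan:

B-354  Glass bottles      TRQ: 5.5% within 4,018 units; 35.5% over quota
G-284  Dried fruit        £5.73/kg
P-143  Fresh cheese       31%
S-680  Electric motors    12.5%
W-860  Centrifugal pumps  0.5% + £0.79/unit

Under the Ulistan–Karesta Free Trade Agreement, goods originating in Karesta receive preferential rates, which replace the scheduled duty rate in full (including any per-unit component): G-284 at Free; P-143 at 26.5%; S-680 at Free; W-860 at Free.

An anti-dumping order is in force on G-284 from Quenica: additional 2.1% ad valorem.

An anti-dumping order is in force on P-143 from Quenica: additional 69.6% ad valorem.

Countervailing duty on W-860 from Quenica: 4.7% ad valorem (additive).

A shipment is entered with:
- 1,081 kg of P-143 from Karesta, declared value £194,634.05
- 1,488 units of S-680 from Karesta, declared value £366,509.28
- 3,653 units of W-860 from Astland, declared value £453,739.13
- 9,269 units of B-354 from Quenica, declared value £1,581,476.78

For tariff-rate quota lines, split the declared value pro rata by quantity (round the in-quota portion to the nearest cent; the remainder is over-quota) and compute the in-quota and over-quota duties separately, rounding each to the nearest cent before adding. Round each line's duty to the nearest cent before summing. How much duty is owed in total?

£412,491.50

Line 1 (P-143, Karesta, 1,081 kg, £194,634.05):
Base rate for P-143 is 31%.
Origin Karesta qualifies under the Ulistan–Karesta agreement and P-143 is covered: preferential rate 26.5% applies instead.
The additional-duty order on P-143 targets Quenica, not Karesta; it does not apply.
Duty = £194,634.05 × 26.5% = £51,578.02.
Line 2 (S-680, Karesta, 1,488 units, £366,509.28):
Base rate for S-680 is 12.5%.
Origin Karesta qualifies under the Ulistan–Karesta agreement and S-680 is covered: preferential rate Free applies instead.
Duty = £366,509.28 × 0% = £0.00.
Line 3 (W-860, Astland, 3,653 units, £453,739.13):
Base rate for W-860 is 0.5% + £0.79/unit.
W-860 has an FTA preferential rate, but origin Astland is not Karesta; base rate stands.
The additional-duty order on W-860 targets Quenica, not Astland; it does not apply.
Duty = £453,739.13 × 0.5% + 3,653 × £0.79 = £5,154.57.
Line 4 (B-354, Quenica, 9,269 units, £1,581,476.78):
Code B-354 is under a tariff-rate quota (threshold 4,018 units). In-quota: 4,018 units at 5.5%; over-quota: 5,251 units at 35.5%.
Pro-rata value split: in-quota = £1,581,476.78 × 4,018/9,269 = £685,551.16; over-quota = £1,581,476.78 − £685,551.16 = £895,925.62.
In-quota duty = £685,551.16 × 5.5% = £37,705.31. Over-quota duty = £895,925.62 × 35.5% = £318,053.60.
Line duty = £37,705.31 + £318,053.60 = £355,758.91.
Total = £51,578.02 + £0.00 + £5,154.57 + £355,758.91 = £412,491.50.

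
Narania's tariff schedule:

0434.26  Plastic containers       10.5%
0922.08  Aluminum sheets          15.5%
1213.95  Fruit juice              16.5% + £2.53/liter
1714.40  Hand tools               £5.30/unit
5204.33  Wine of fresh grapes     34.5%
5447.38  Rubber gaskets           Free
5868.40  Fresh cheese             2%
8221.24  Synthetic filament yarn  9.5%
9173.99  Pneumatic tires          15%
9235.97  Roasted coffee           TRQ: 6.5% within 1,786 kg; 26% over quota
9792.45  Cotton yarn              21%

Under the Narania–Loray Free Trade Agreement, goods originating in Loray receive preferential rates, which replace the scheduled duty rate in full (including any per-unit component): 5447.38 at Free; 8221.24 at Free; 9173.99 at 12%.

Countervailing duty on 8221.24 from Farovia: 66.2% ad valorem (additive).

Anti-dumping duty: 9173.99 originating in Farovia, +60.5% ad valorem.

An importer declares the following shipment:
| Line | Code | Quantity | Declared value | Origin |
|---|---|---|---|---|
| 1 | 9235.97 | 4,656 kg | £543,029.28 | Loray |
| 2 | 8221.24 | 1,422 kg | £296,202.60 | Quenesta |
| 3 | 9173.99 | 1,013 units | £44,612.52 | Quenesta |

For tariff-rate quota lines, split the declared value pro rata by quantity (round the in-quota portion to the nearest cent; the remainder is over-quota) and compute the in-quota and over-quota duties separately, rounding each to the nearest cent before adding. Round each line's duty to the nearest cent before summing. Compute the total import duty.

Line 1 (9235.97, Loray, 4,656 kg, £543,029.28):
Code 9235.97 is under a tariff-rate quota (threshold 1,786 kg). In-quota: 1,786 kg at 6.5%; over-quota: 2,870 kg at 26%.
Pro-rata value split: in-quota = £543,029.28 × 1,786/4,656 = £208,301.18; over-quota = £543,029.28 − £208,301.18 = £334,728.10.
In-quota duty = £208,301.18 × 6.5% = £13,539.58. Over-quota duty = £334,728.10 × 26% = £87,029.31.
Line duty = £13,539.58 + £87,029.31 = £100,568.89.
Line 2 (8221.24, Quenesta, 1,422 kg, £296,202.60):
Base rate for 8221.24 is 9.5%.
8221.24 has an FTA preferential rate, but origin Quenesta is not Loray; base rate stands.
The additional-duty order on 8221.24 targets Farovia, not Quenesta; it does not apply.
Duty = £296,202.60 × 9.5% = £28,139.25.
Line 3 (9173.99, Quenesta, 1,013 units, £44,612.52):
Base rate for 9173.99 is 15%.
9173.99 has an FTA preferential rate, but origin Quenesta is not Loray; base rate stands.
The additional-duty order on 9173.99 targets Farovia, not Quenesta; it does not apply.
Duty = £44,612.52 × 15% = £6,691.88.
Total = £100,568.89 + £28,139.25 + £6,691.88 = £135,400.02.

£135,400.02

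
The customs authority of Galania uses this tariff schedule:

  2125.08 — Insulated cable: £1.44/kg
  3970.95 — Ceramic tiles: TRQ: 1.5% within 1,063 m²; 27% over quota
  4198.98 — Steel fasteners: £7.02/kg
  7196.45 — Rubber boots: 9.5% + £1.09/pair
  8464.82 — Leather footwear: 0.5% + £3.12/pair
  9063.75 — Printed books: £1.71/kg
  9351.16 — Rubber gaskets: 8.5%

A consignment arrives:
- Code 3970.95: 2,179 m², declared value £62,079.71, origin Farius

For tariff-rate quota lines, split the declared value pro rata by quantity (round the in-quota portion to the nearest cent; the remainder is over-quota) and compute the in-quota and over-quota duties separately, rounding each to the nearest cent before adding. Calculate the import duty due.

Line 1 (3970.95, Farius, 2,179 m², £62,079.71):
Code 3970.95 is under a tariff-rate quota (threshold 1,063 m²). In-quota: 1,063 m² at 1.5%; over-quota: 1,116 m² at 27%.
Pro-rata value split: in-quota = £62,079.71 × 1,063/2,179 = £30,284.87; over-quota = £62,079.71 − £30,284.87 = £31,794.84.
In-quota duty = £30,284.87 × 1.5% = £454.27. Over-quota duty = £31,794.84 × 27% = £8,584.61.
Line duty = £454.27 + £8,584.61 = £9,038.88.

£9,038.88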